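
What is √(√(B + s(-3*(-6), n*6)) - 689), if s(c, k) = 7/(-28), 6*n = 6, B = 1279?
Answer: √(-2756 + 2*√5115)/2 ≈ 25.559*I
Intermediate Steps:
n = 1 (n = (⅙)*6 = 1)
s(c, k) = -¼ (s(c, k) = 7*(-1/28) = -¼)
√(√(B + s(-3*(-6), n*6)) - 689) = √(√(1279 - ¼) - 689) = √(√(5115/4) - 689) = √(√5115/2 - 689) = √(-689 + √5115/2)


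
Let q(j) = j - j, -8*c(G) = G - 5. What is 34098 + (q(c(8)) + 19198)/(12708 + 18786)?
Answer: 18515545/543 ≈ 34099.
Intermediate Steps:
c(G) = 5/8 - G/8 (c(G) = -(G - 5)/8 = -(-5 + G)/8 = 5/8 - G/8)
q(j) = 0
34098 + (q(c(8)) + 19198)/(12708 + 18786) = 34098 + (0 + 19198)/(12708 + 18786) = 34098 + 19198/31494 = 34098 + 19198*(1/31494) = 34098 + 331/543 = 18515545/543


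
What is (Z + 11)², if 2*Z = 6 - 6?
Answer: 121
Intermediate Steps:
Z = 0 (Z = (6 - 6)/2 = (½)*0 = 0)
(Z + 11)² = (0 + 11)² = 11² = 121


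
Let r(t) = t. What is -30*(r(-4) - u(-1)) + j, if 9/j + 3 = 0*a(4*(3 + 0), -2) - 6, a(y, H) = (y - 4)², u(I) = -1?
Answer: 89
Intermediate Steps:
a(y, H) = (-4 + y)²
j = -1 (j = 9/(-3 + (0*(-4 + 4*(3 + 0))² - 6)) = 9/(-3 + (0*(-4 + 4*3)² - 6)) = 9/(-3 + (0*(-4 + 12)² - 6)) = 9/(-3 + (0*8² - 6)) = 9/(-3 + (0*64 - 6)) = 9/(-3 + (0 - 6)) = 9/(-3 - 6) = 9/(-9) = 9*(-⅑) = -1)
-30*(r(-4) - u(-1)) + j = -30*(-4 - 1*(-1)) - 1 = -30*(-4 + 1) - 1 = -30*(-3) - 1 = 90 - 1 = 89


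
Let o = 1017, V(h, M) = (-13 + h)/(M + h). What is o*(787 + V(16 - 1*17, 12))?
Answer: 8789931/11 ≈ 7.9909e+5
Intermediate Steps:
V(h, M) = (-13 + h)/(M + h)
o*(787 + V(16 - 1*17, 12)) = 1017*(787 + (-13 + (16 - 1*17))/(12 + (16 - 1*17))) = 1017*(787 + (-13 + (16 - 17))/(12 + (16 - 17))) = 1017*(787 + (-13 - 1)/(12 - 1)) = 1017*(787 - 14/11) = 1017*(8643/11) = 8789931/11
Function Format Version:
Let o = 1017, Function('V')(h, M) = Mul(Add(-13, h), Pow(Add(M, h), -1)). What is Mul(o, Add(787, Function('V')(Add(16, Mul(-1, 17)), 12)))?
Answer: Rational(8789931, 11) ≈ 7.9909e+5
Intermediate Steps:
Function('V')(h, M) = Mul(Pow(Add(M, h), -1), Add(-13, h))
Mul(o, Add(787, Function('V')(Add(16, Mul(-1, 17)), 12))) = Mul(1017, Add(787, Mul(Pow(Add(12, Add(16, Mul(-1, 17))), -1), Add(-13, Add(16, Mul(-1, 17)))))) = Mul(1017, Add(787, Mul(Pow(Add(12, Add(16, -17)), -1), Add(-13, Add(16, -17))))) = Mul(1017, Add(787, Mul(Pow(Add(12, -1), -1), Add(-13, -1)))) = Mul(1017, Add(787, Mul(Pow(11, -1), -14))) = Mul(1017, Add(787, Mul(Rational(1, 11), -14))) = Mul(1017, Add(787, Rational(-14, 11))) = Mul(1017, Rational(8643, 11)) = Rational(8789931, 11)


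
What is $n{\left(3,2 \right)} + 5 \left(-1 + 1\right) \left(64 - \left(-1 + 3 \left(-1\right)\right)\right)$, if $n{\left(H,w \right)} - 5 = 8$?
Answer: $13$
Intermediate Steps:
$n{\left(H,w \right)} = 13$ ($n{\left(H,w \right)} = 5 + 8 = 13$)
$n{\left(3,2 \right)} + 5 \left(-1 + 1\right) \left(64 - \left(-1 + 3 \left(-1\right)\right)\right) = 13 + 5 \left(-1 + 1\right) \left(64 - \left(-1 + 3 \left(-1\right)\right)\right) = 13 + 5 \cdot 0 \left(64 - \left(-1 - 3\right)\right) = 13 + 0 \left(64 - -4\right) = 13 + 0 \left(64 + 4\right) = 13 + 0 \cdot 68 = 13 + 0 = 13$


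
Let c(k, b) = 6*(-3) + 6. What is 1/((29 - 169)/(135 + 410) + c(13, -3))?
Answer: -109/1336 ≈ -0.081587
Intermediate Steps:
c(k, b) = -12 (c(k, b) = -18 + 6 = -12)
1/((29 - 169)/(135 + 410) + c(13, -3)) = 1/((29 - 169)/(135 + 410) - 12) = 1/(-140/545 - 12) = 1/(-140*1/545 - 12) = 1/(-28/109 - 12) = 1/(-1336/109) = -109/1336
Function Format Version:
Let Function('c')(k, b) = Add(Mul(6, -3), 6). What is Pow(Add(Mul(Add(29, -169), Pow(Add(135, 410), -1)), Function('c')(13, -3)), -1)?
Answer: Rational(-109, 1336) ≈ -0.081587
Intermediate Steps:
Function('c')(k, b) = -12 (Function('c')(k, b) = Add(-18, 6) = -12)
Pow(Add(Mul(Add(29, -169), Pow(Add(135, 410), -1)), Function('c')(13, -3)), -1) = Pow(Add(Mul(Add(29, -169), Pow(Add(135, 410), -1)), -12), -1) = Pow(Add(Mul(-140, Pow(545, -1)), -12), -1) = Pow(Add(Mul(-140, Rational(1, 545)), -12), -1) = Pow(Add(Rational(-28, 109), -12), -1) = Pow(Rational(-1336, 109), -1) = Rational(-109, 1336)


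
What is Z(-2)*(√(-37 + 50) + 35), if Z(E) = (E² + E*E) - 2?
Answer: 210 + 6*√13 ≈ 231.63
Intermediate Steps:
Z(E) = -2 + 2*E² (Z(E) = (E² + E²) - 2 = 2*E² - 2 = -2 + 2*E²)
Z(-2)*(√(-37 + 50) + 35) = (-2 + 2*(-2)²)*(√(-37 + 50) + 35) = (-2 + 2*4)*(√13 + 35) = (-2 + 8)*(35 + √13) = 6*(35 + √13) = 210 + 6*√13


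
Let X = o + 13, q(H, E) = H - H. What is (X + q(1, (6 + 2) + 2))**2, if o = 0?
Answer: 169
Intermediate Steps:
q(H, E) = 0
X = 13 (X = 0 + 13 = 13)
(X + q(1, (6 + 2) + 2))**2 = (13 + 0)**2 = 13**2 = 169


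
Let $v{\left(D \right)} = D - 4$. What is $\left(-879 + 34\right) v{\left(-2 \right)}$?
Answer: $5070$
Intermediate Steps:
$v{\left(D \right)} = -4 + D$ ($v{\left(D \right)} = D - 4 = -4 + D$)
$\left(-879 + 34\right) v{\left(-2 \right)} = \left(-879 + 34\right) \left(-4 - 2\right) = \left(-845\right) \left(-6\right) = 5070$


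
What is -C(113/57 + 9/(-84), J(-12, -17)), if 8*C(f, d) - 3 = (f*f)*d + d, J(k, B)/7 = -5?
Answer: 56434661/2911104 ≈ 19.386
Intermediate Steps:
J(k, B) = -35 (J(k, B) = 7*(-5) = -35)
C(f, d) = 3/8 + d/8 + d*f**2/8 (C(f, d) = 3/8 + ((f*f)*d + d)/8 = 3/8 + (f**2*d + d)/8 = 3/8 + (d*f**2 + d)/8 = 3/8 + (d + d*f**2)/8 = 3/8 + (d/8 + d*f**2/8) = 3/8 + d/8 + d*f**2/8)
-C(113/57 + 9/(-84), J(-12, -17)) = -(3/8 + (1/8)*(-35) + (1/8)*(-35)*(113/57 + 9/(-84))**2) = -(3/8 - 35/8 + (1/8)*(-35)*(113*(1/57) + 9*(-1/84))**2) = -(3/8 - 35/8 + (1/8)*(-35)*(113/57 - 3/28)**2) = -(3/8 - 35/8 + (1/8)*(-35)*(2993/1596)**2) = -(3/8 - 35/8 + (1/8)*(-35)*(8958049/2547216)) = -(3/8 - 35/8 - 44790245/2911104) = -1*(-56434661/2911104) = 56434661/2911104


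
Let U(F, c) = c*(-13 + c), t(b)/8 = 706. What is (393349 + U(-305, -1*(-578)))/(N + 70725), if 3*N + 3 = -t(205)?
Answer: 2159757/206524 ≈ 10.458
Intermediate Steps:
t(b) = 5648 (t(b) = 8*706 = 5648)
N = -5651/3 (N = -1 + (-1*5648)/3 = -1 + (⅓)*(-5648) = -1 - 5648/3 = -5651/3 ≈ -1883.7)
(393349 + U(-305, -1*(-578)))/(N + 70725) = (393349 + (-1*(-578))*(-13 - 1*(-578)))/(-5651/3 + 70725) = (393349 + 578*(-13 + 578))/(206524/3) = (393349 + 578*565)*(3/206524) = (393349 + 326570)*(3/206524) = 719919*(3/206524) = 2159757/206524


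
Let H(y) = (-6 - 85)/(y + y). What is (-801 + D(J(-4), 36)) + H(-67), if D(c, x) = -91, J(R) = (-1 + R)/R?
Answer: -119437/134 ≈ -891.32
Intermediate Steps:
J(R) = (-1 + R)/R
H(y) = -91/(2*y) (H(y) = -91*1/(2*y) = -91/(2*y))
(-801 + D(J(-4), 36)) + H(-67) = (-801 - 91) - 91/2/(-67) = -892 - 91/2*(-1/67) = -892 + 91/134 = -119437/134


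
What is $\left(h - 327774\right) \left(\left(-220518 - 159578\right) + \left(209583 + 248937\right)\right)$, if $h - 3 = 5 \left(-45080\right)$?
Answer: $-43381882504$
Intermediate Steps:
$h = -225397$ ($h = 3 + 5 \left(-45080\right) = 3 - 225400 = -225397$)
$\left(h - 327774\right) \left(\left(-220518 - 159578\right) + \left(209583 + 248937\right)\right) = \left(-225397 - 327774\right) \left(\left(-220518 - 159578\right) + \left(209583 + 248937\right)\right) = - 553171 \left(-380096 + 458520\right) = \left(-553171\right) 78424 = -43381882504$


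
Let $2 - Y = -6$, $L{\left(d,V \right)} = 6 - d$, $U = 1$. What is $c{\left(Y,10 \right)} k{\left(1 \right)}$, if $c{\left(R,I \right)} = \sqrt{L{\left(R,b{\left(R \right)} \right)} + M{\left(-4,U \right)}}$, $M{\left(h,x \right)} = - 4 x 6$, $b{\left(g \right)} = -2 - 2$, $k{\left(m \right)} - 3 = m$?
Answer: $4 i \sqrt{26} \approx 20.396 i$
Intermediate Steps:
$k{\left(m \right)} = 3 + m$
$b{\left(g \right)} = -4$ ($b{\left(g \right)} = -2 - 2 = -4$)
$M{\left(h,x \right)} = - 24 x$
$Y = 8$ ($Y = 2 - -6 = 2 + 6 = 8$)
$c{\left(R,I \right)} = \sqrt{-18 - R}$ ($c{\left(R,I \right)} = \sqrt{\left(6 - R\right) - 24} = \sqrt{-18 - R}$)
$c{\left(Y,10 \right)} k{\left(1 \right)} = \sqrt{-18 - 8} \left(3 + 1\right) = \sqrt{-18 - 8} \cdot 4 = \sqrt{-26} \cdot 4 = i \sqrt{26} \cdot 4 = 4 i \sqrt{26}$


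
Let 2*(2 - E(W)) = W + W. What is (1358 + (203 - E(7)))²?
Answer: 2452356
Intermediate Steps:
E(W) = 2 - W (E(W) = 2 - (W + W)/2 = 2 - W)
(1358 + (203 - E(7)))² = (1358 + (203 - (2 - 1*7)))² = (1358 + (203 - (2 - 7)))² = (1358 + (203 - 1*(-5)))² = (1358 + (203 + 5))² = (1358 + 208)² = 1566² = 2452356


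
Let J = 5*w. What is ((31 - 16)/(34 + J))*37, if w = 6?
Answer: 555/64 ≈ 8.6719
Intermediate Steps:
J = 30 (J = 5*6 = 30)
((31 - 16)/(34 + J))*37 = ((31 - 16)/(34 + 30))*37 = (15/64)*37 = 555/64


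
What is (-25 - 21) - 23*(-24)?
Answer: 506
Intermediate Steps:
(-25 - 21) - 23*(-24) = -46 + 552 = 506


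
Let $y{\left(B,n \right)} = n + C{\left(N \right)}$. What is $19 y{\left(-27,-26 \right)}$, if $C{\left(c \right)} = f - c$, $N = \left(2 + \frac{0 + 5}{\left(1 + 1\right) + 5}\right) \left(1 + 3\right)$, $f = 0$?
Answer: $- \frac{4902}{7} \approx -700.29$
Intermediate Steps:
$N = \frac{76}{7}$ ($N = \left(2 + \frac{5}{2 + 5}\right) 4 = \left(2 + \frac{5}{7}\right) 4 = \frac{19}{7} \cdot 4 = \frac{76}{7} \approx 10.857$)
$C{\left(c \right)} = - c$ ($C{\left(c \right)} = 0 - c = - c$)
$y{\left(B,n \right)} = - \frac{76}{7} + n$ ($y{\left(B,n \right)} = n - \frac{76}{7} = - \frac{76}{7} + n$)
$19 y{\left(-27,-26 \right)} = 19 \left(- \frac{76}{7} - 26\right) = 19 \left(- \frac{258}{7}\right) = - \frac{4902}{7}$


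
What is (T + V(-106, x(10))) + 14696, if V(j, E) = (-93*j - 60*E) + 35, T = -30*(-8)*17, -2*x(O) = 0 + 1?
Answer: 28699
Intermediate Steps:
x(O) = -1/2 (x(O) = -(0 + 1)/2 = -1/2*1 = -1/2)
T = 4080 (T = 240*17 = 4080)
V(j, E) = 35 - 93*j - 60*E
(T + V(-106, x(10))) + 14696 = (4080 + (35 - 93*(-106) - 60*(-1/2))) + 14696 = (4080 + (35 + 9858 + 30)) + 14696 = (4080 + 9923) + 14696 = 14003 + 14696 = 28699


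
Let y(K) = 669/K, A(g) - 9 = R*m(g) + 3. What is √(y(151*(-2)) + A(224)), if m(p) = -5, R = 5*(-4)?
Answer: √10012810/302 ≈ 10.478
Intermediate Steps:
R = -20
A(g) = 112 (A(g) = 9 + (-20*(-5) + 3) = 9 + (100 + 3) = 9 + 103 = 112)
√(y(151*(-2)) + A(224)) = √(669/((151*(-2))) + 112) = √(669/(-302) + 112) = √(669*(-1/302) + 112) = √(-669/302 + 112) = √(33155/302) = √10012810/302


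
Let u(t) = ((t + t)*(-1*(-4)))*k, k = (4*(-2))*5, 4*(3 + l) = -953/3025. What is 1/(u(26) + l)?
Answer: -12100/100709253 ≈ -0.00012015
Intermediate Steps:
l = -37253/12100 (l = -3 + (-953/3025)/4 = -3 + (-953*1/3025)/4 = -3 + (¼)*(-953/3025) = -3 - 953/12100 = -37253/12100 ≈ -3.0788)
k = -40 (k = -8*5 = -40)
u(t) = -320*t (u(t) = ((t + t)*(-1*(-4)))*(-40) = ((2*t)*4)*(-40) = (8*t)*(-40) = -320*t)
1/(u(26) + l) = 1/(-320*26 - 37253/12100) = 1/(-8320 - 37253/12100) = 1/(-100709253/12100) = -12100/100709253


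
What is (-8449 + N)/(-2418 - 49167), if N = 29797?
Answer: -7116/17195 ≈ -0.41384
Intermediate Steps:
(-8449 + N)/(-2418 - 49167) = (-8449 + 29797)/(-2418 - 49167) = 21348/(-51585) = 21348*(-1/51585) = -7116/17195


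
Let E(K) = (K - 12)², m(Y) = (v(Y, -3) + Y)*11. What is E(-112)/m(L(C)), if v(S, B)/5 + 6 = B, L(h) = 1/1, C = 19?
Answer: -3844/121 ≈ -31.769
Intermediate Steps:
L(h) = 1
v(S, B) = -30 + 5*B
m(Y) = -495 + 11*Y (m(Y) = ((-30 + 5*(-3)) + Y)*11 = ((-30 - 15) + Y)*11 = (-45 + Y)*11 = -495 + 11*Y)
E(K) = (-12 + K)²
E(-112)/m(L(C)) = (-12 - 112)²/(-495 + 11*1) = (-124)²/(-495 + 11) = 15376/(-484) = 15376*(-1/484) = -3844/121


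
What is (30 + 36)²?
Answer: 4356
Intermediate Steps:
(30 + 36)² = 66² = 4356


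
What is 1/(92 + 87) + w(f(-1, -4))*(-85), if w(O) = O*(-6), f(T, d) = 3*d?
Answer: -1095479/179 ≈ -6120.0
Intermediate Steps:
w(O) = -6*O
1/(92 + 87) + w(f(-1, -4))*(-85) = 1/(92 + 87) - 18*(-4)*(-85) = 1/179 - 6*(-12)*(-85) = 1/179 + 72*(-85) = 1/179 - 6120 = -1095479/179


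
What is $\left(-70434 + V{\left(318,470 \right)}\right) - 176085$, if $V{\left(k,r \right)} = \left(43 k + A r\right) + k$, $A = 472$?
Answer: $-10687$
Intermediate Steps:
$V{\left(k,r \right)} = 44 k + 472 r$ ($V{\left(k,r \right)} = \left(43 k + 472 r\right) + k = 44 k + 472 r$)
$\left(-70434 + V{\left(318,470 \right)}\right) - 176085 = \left(-70434 + \left(44 \cdot 318 + 472 \cdot 470\right)\right) - 176085 = \left(-70434 + \left(13992 + 221840\right)\right) - 176085 = \left(-70434 + 235832\right) - 176085 = 165398 - 176085 = -10687$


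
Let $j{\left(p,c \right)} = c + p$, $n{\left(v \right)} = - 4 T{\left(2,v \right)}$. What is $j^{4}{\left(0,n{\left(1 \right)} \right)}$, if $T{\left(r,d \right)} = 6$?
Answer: $331776$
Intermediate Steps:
$n{\left(v \right)} = -24$ ($n{\left(v \right)} = \left(-4\right) 6 = -24$)
$j^{4}{\left(0,n{\left(1 \right)} \right)} = \left(-24 + 0\right)^{4} = \left(-24\right)^{4} = 331776$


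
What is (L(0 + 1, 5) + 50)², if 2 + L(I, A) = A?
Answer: 2809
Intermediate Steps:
L(I, A) = -2 + A
(L(0 + 1, 5) + 50)² = ((-2 + 5) + 50)² = (3 + 50)² = 53² = 2809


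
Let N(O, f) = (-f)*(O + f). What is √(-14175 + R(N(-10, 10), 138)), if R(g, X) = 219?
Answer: 2*I*√3489 ≈ 118.14*I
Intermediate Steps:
N(O, f) = -f*(O + f)
√(-14175 + R(N(-10, 10), 138)) = √(-14175 + 219) = √(-13956) = 2*I*√3489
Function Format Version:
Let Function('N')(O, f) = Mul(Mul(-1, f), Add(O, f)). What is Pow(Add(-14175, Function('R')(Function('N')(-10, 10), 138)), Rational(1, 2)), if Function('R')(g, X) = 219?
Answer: Mul(2, I, Pow(3489, Rational(1, 2))) ≈ Mul(118.14, I)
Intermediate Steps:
Function('N')(O, f) = Mul(-1, f, Add(O, f))
Pow(Add(-14175, Function('R')(Function('N')(-10, 10), 138)), Rational(1, 2)) = Pow(Add(-14175, 219), Rational(1, 2)) = Pow(-13956, Rational(1, 2)) = Mul(2, I, Pow(3489, Rational(1, 2)))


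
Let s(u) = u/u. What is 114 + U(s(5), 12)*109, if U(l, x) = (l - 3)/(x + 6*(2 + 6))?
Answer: 3311/30 ≈ 110.37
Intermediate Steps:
s(u) = 1
U(l, x) = (-3 + l)/(48 + x) (U(l, x) = (-3 + l)/(x + 6*8) = (-3 + l)/(x + 48) = (-3 + l)/(48 + x))
114 + U(s(5), 12)*109 = 114 + ((-3 + 1)/(48 + 12))*109 = 114 + (-2/60)*109 = 114 + ((1/60)*(-2))*109 = 114 - 1/30*109 = 114 - 109/30 = 3311/30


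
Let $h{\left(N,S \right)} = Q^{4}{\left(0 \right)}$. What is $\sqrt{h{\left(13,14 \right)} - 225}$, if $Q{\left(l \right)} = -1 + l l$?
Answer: $4 i \sqrt{14} \approx 14.967 i$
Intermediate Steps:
$Q{\left(l \right)} = -1 + l^{2}$
$h{\left(N,S \right)} = 1$ ($h{\left(N,S \right)} = \left(-1 + 0^{2}\right)^{4} = \left(-1 + 0\right)^{4} = \left(-1\right)^{4} = 1$)
$\sqrt{h{\left(13,14 \right)} - 225} = \sqrt{1 - 225} = \sqrt{-224} = 4 i \sqrt{14}$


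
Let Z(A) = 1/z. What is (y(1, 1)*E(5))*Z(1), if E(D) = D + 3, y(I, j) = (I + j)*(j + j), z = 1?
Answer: 32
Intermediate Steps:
Z(A) = 1 (Z(A) = 1/1 = 1*1 = 1)
y(I, j) = 2*j*(I + j) (y(I, j) = (I + j)*(2*j) = 2*j*(I + j))
E(D) = 3 + D
(y(1, 1)*E(5))*Z(1) = ((2*1*(1 + 1))*(3 + 5))*1 = ((2*1*2)*8)*1 = (4*8)*1 = 32*1 = 32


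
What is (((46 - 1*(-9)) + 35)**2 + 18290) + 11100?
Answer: 37490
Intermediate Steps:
(((46 - 1*(-9)) + 35)**2 + 18290) + 11100 = (((46 + 9) + 35)**2 + 18290) + 11100 = ((55 + 35)**2 + 18290) + 11100 = (90**2 + 18290) + 11100 = (8100 + 18290) + 11100 = 26390 + 11100 = 37490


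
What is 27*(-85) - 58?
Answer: -2353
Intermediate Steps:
27*(-85) - 58 = -2295 - 58 = -2353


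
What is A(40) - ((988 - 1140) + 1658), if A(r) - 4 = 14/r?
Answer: -30033/20 ≈ -1501.7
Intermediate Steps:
A(r) = 4 + 14/r
A(40) - ((988 - 1140) + 1658) = (4 + 14/40) - ((988 - 1140) + 1658) = (4 + 14*(1/40)) - (-152 + 1658) = (4 + 7/20) - 1*1506 = 87/20 - 1506 = -30033/20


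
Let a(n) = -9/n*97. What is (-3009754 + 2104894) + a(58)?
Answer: -52482753/58 ≈ -9.0488e+5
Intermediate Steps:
a(n) = -873/n
(-3009754 + 2104894) + a(58) = (-3009754 + 2104894) - 873/58 = -904860 - 873*1/58 = -904860 - 873/58 = -52482753/58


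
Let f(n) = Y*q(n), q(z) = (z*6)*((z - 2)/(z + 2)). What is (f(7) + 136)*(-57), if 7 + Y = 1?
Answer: 228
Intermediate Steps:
Y = -6 (Y = -7 + 1 = -6)
q(z) = 6*z*(-2 + z)/(2 + z) (q(z) = (6*z)*((-2 + z)/(2 + z)) = 6*z*(-2 + z)/(2 + z))
f(n) = -36*n*(-2 + n)/(2 + n)
(f(7) + 136)*(-57) = (36*7*(2 - 1*7)/(2 + 7) + 136)*(-57) = (36*7*(2 - 7)/9 + 136)*(-57) = (36*7*(⅑)*(-5) + 136)*(-57) = (-140 + 136)*(-57) = -4*(-57) = 228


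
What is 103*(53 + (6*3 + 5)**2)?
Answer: 59946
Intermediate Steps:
103*(53 + (6*3 + 5)**2) = 103*(53 + (18 + 5)**2) = 103*(53 + 23**2) = 103*(53 + 529) = 103*582 = 59946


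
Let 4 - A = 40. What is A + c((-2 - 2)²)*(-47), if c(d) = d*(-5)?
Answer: 3724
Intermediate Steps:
c(d) = -5*d
A = -36 (A = 4 - 1*40 = 4 - 40 = -36)
A + c((-2 - 2)²)*(-47) = -36 - 5*(-2 - 2)²*(-47) = -36 - 5*(-4)²*(-47) = -36 - 5*16*(-47) = -36 - 80*(-47) = -36 + 3760 = 3724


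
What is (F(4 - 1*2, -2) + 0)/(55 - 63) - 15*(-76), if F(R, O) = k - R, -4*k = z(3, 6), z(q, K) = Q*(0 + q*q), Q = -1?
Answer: 36479/32 ≈ 1140.0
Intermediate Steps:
z(q, K) = -q² (z(q, K) = -(0 + q*q) = -(0 + q²) = -q²)
k = 9/4 (k = -(-1)*3²/4 = -(-1)*9/4 = -¼*(-9) = 9/4 ≈ 2.2500)
F(R, O) = 9/4 - R
(F(4 - 1*2, -2) + 0)/(55 - 63) - 15*(-76) = ((9/4 - (4 - 1*2)) + 0)/(55 - 63) - 15*(-76) = ((9/4 - (4 - 2)) + 0)/(-8) + 1140 = ((9/4 - 1*2) + 0)*(-⅛) + 1140 = ((9/4 - 2) + 0)*(-⅛) + 1140 = (¼ + 0)*(-⅛) + 1140 = (¼)*(-⅛) + 1140 = -1/32 + 1140 = 36479/32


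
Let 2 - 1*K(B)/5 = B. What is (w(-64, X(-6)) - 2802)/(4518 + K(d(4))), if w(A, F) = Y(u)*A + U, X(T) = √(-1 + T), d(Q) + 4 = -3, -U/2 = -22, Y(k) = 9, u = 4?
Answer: -3334/4563 ≈ -0.73066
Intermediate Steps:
U = 44 (U = -2*(-22) = 44)
d(Q) = -7 (d(Q) = -4 - 3 = -7)
w(A, F) = 44 + 9*A (w(A, F) = 9*A + 44 = 44 + 9*A)
K(B) = 10 - 5*B
(w(-64, X(-6)) - 2802)/(4518 + K(d(4))) = ((44 + 9*(-64)) - 2802)/(4518 + (10 - 5*(-7))) = ((44 - 576) - 2802)/(4518 + (10 + 35)) = (-532 - 2802)/(4518 + 45) = -3334/4563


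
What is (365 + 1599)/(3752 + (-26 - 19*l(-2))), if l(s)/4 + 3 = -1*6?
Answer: 982/2205 ≈ 0.44535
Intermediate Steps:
l(s) = -36 (l(s) = -12 + 4*(-1*6) = -12 + 4*(-6) = -12 - 24 = -36)
(365 + 1599)/(3752 + (-26 - 19*l(-2))) = (365 + 1599)/(3752 + (-26 - 19*(-36))) = 1964/(3752 + (-26 + 684)) = 1964/(3752 + 658) = 1964/4410 = 1964*(1/4410) = 982/2205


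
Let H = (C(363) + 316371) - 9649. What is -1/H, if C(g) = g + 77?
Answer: -1/307162 ≈ -3.2556e-6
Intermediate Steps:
C(g) = 77 + g
H = 307162 (H = ((77 + 363) + 316371) - 9649 = (440 + 316371) - 9649 = 316811 - 9649 = 307162)
-1/H = -1/307162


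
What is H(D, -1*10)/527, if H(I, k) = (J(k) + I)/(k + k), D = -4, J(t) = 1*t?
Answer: 7/5270 ≈ 0.0013283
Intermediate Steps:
J(t) = t
H(I, k) = (I + k)/(2*k) (H(I, k) = (k + I)/(k + k) = (I + k)/((2*k)) = (I + k)*(1/(2*k)) = (I + k)/(2*k))
H(D, -1*10)/527 = ((-4 - 1*10)/(2*((-1*10))))/527 = ((½)*(-4 - 10)/(-10))*(1/527) = ((½)*(-⅒)*(-14))*(1/527) = (7/10)*(1/527) = 7/5270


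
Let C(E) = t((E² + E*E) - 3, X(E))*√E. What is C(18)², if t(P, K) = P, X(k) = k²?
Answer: 7488450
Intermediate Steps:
C(E) = √E*(-3 + 2*E²) (C(E) = ((E² + E*E) - 3)*√E = ((E² + E²) - 3)*√E = (2*E² - 3)*√E = (-3 + 2*E²)*√E = √E*(-3 + 2*E²))
C(18)² = (√18*(-3 + 2*18²))² = ((3*√2)*(-3 + 2*324))² = ((3*√2)*(-3 + 648))² = ((3*√2)*645)² = (1935*√2)² = 7488450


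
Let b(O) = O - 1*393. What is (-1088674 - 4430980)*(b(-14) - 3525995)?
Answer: 19464518904908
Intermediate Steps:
b(O) = -393 + O (b(O) = O - 393 = -393 + O)
(-1088674 - 4430980)*(b(-14) - 3525995) = (-1088674 - 4430980)*((-393 - 14) - 3525995) = -5519654*(-407 - 3525995) = -5519654*(-3526402) = 19464518904908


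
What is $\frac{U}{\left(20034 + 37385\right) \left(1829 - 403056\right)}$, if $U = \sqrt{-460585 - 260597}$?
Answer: $- \frac{7 i \sqrt{14718}}{23038053113} \approx - 3.6862 \cdot 10^{-8} i$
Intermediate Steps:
$U = 7 i \sqrt{14718}$ ($U = \sqrt{-721182} = 7 i \sqrt{14718} \approx 849.22 i$)
$\frac{U}{\left(20034 + 37385\right) \left(1829 - 403056\right)} = \frac{7 i \sqrt{14718}}{\left(20034 + 37385\right) \left(1829 - 403056\right)} = \frac{7 i \sqrt{14718}}{57419 \left(-401227\right)} = \frac{7 i \sqrt{14718}}{-23038053113} = 7 i \sqrt{14718} \left(- \frac{1}{23038053113}\right) = - \frac{7 i \sqrt{14718}}{23038053113}$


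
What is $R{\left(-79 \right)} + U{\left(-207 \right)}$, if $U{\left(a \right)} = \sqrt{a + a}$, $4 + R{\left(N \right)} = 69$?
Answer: $65 + 3 i \sqrt{46} \approx 65.0 + 20.347 i$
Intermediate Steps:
$R{\left(N \right)} = 65$ ($R{\left(N \right)} = -4 + 69 = 65$)
$U{\left(a \right)} = \sqrt{2} \sqrt{a}$ ($U{\left(a \right)} = \sqrt{2 a} = \sqrt{2} \sqrt{a}$)
$R{\left(-79 \right)} + U{\left(-207 \right)} = 65 + \sqrt{2} \sqrt{-207} = 65 + \sqrt{2} \cdot 3 i \sqrt{23} = 65 + 3 i \sqrt{46}$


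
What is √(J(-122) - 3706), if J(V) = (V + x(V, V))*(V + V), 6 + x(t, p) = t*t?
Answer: I*√3604170 ≈ 1898.5*I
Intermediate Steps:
x(t, p) = -6 + t² (x(t, p) = -6 + t*t = -6 + t²)
J(V) = 2*V*(-6 + V + V²) (J(V) = (V + (-6 + V²))*(V + V) = (-6 + V + V²)*(2*V) = 2*V*(-6 + V + V²))
√(J(-122) - 3706) = √(2*(-122)*(-6 - 122 + (-122)²) - 3706) = √(2*(-122)*(-6 - 122 + 14884) - 3706) = √(2*(-122)*14756 - 3706) = √(-3600464 - 3706) = √(-3604170) = I*√3604170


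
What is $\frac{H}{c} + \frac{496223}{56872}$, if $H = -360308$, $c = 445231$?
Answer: $\frac{200442425937}{25321177432} \approx 7.916$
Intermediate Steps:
$\frac{H}{c} + \frac{496223}{56872} = - \frac{360308}{445231} + \frac{496223}{56872} = \frac{200442425937}{25321177432}$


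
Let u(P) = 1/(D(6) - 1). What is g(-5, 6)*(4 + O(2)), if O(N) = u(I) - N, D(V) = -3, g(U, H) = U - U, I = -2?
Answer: 0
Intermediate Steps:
g(U, H) = 0
u(P) = -¼ (u(P) = 1/(-3 - 1) = 1/(-4) = -¼)
O(N) = -¼ - N
g(-5, 6)*(4 + O(2)) = 0*(4 + (-¼ - 1*2)) = 0*(4 + (-¼ - 2)) = 0*(4 - 9/4) = 0*(7/4) = 0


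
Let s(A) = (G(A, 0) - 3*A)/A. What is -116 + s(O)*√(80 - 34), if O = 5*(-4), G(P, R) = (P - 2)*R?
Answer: -116 - 3*√46 ≈ -136.35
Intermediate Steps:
G(P, R) = R*(-2 + P) (G(P, R) = (-2 + P)*R = R*(-2 + P))
O = -20
s(A) = -3 (s(A) = (0*(-2 + A) - 3*A)/A = (0 - 3*A)/A = (-3*A)/A = -3)
-116 + s(O)*√(80 - 34) = -116 - 3*√(80 - 34) = -116 - 3*√46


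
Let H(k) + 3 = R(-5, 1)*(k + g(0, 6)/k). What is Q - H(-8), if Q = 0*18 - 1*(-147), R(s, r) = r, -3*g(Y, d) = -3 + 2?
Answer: 3793/24 ≈ 158.04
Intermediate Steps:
g(Y, d) = 1/3 (g(Y, d) = -(-3 + 2)/3 = -1/3*(-1) = 1/3)
Q = 147 (Q = 0 + 147 = 147)
H(k) = -3 + k + 1/(3*k) (H(k) = -3 + 1*(k + 1/(3*k)) = -3 + (k + 1/(3*k)) = -3 + k + 1/(3*k))
Q - H(-8) = 147 - (-3 - 8 + (1/3)/(-8)) = 147 - (-3 - 8 + (1/3)*(-1/8)) = 147 - (-3 - 8 - 1/24) = 147 - 1*(-265/24) = 147 + 265/24 = 3793/24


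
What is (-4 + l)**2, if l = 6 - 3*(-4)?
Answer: 196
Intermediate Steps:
l = 18 (l = 6 + 12 = 18)
(-4 + l)**2 = (-4 + 18)**2 = 14**2 = 196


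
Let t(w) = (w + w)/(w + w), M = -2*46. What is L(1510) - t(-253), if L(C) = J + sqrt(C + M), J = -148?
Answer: -149 + sqrt(1418) ≈ -111.34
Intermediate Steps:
M = -92
t(w) = 1 (t(w) = (2*w)/((2*w)) = (2*w)*(1/(2*w)) = 1)
L(C) = -148 + sqrt(-92 + C) (L(C) = -148 + sqrt(C - 92) = -148 + sqrt(-92 + C))
L(1510) - t(-253) = (-148 + sqrt(-92 + 1510)) - 1*1 = (-148 + sqrt(1418)) - 1 = -149 + sqrt(1418)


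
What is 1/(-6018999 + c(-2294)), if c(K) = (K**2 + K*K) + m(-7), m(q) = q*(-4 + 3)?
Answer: 1/4505880 ≈ 2.2193e-7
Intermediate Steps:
m(q) = -q (m(q) = q*(-1) = -q)
c(K) = 7 + 2*K**2 (c(K) = (K**2 + K*K) - 1*(-7) = (K**2 + K**2) + 7 = 2*K**2 + 7 = 7 + 2*K**2)
1/(-6018999 + c(-2294)) = 1/(-6018999 + (7 + 2*(-2294)**2)) = 1/(-6018999 + (7 + 2*5262436)) = 1/(-6018999 + (7 + 10524872)) = 1/(-6018999 + 10524879) = 1/4505880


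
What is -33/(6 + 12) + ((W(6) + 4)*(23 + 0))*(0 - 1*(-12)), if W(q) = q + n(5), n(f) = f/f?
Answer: 18205/6 ≈ 3034.2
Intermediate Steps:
n(f) = 1
W(q) = 1 + q (W(q) = q + 1 = 1 + q)
-33/(6 + 12) + ((W(6) + 4)*(23 + 0))*(0 - 1*(-12)) = -33/(6 + 12) + (((1 + 6) + 4)*(23 + 0))*(0 - 1*(-12)) = -33/18 + ((7 + 4)*23)*(0 + 12) = -33*1/18 + (11*23)*12 = -11/6 + 253*12 = -11/6 + 3036 = 18205/6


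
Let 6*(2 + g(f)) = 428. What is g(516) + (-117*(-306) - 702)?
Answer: 105508/3 ≈ 35169.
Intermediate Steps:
g(f) = 208/3 (g(f) = -2 + (⅙)*428 = -2 + 214/3 = 208/3)
g(516) + (-117*(-306) - 702) = 208/3 + (-117*(-306) - 702) = 208/3 + (35802 - 702) = 208/3 + 35100 = 105508/3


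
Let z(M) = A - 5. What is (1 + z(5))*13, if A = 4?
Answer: 0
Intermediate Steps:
z(M) = -1 (z(M) = 4 - 5 = -1)
(1 + z(5))*13 = (1 - 1)*13 = 0*13 = 0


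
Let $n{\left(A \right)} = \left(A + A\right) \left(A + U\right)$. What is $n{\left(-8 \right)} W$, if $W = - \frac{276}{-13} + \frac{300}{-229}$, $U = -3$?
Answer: $\frac{10437504}{2977} \approx 3506.0$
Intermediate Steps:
$n{\left(A \right)} = 2 A \left(-3 + A\right)$ ($n{\left(A \right)} = \left(A + A\right) \left(A - 3\right) = 2 A \left(-3 + A\right)$)
$W = \frac{59304}{2977}$ ($W = \left(-276\right) \left(- \frac{1}{13}\right) + 300 \left(- \frac{1}{229}\right) = \frac{276}{13} - \frac{300}{229} = \frac{59304}{2977} \approx 19.921$)
$n{\left(-8 \right)} W = 2 \left(-8\right) \left(-3 - 8\right) \frac{59304}{2977} = 2 \left(-8\right) \left(-11\right) \frac{59304}{2977} = 176 \cdot \frac{59304}{2977} = \frac{10437504}{2977}$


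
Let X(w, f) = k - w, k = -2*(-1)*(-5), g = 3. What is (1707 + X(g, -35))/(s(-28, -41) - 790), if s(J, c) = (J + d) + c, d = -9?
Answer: -121/62 ≈ -1.9516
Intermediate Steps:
k = -10 (k = 2*(-5) = -10)
X(w, f) = -10 - w
s(J, c) = -9 + J + c (s(J, c) = (J - 9) + c = (-9 + J) + c = -9 + J + c)
(1707 + X(g, -35))/(s(-28, -41) - 790) = (1707 + (-10 - 1*3))/((-9 - 28 - 41) - 790) = (1707 + (-10 - 3))/(-78 - 790) = (1707 - 13)/(-868) = 1694*(-1/868) = -121/62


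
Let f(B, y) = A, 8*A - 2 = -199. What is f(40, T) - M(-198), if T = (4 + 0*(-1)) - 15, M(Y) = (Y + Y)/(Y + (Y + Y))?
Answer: -607/24 ≈ -25.292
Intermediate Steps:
M(Y) = 2/3 (M(Y) = (2*Y)/(Y + 2*Y) = (2*Y)/((3*Y)) = (2*Y)*(1/(3*Y)) = 2/3)
T = -11 (T = (4 + 0) - 15 = 4 - 15 = -11)
A = -197/8 (A = 1/4 + (1/8)*(-199) = 1/4 - 199/8 = -197/8 ≈ -24.625)
f(B, y) = -197/8
f(40, T) - M(-198) = -197/8 - 1*2/3 = -197/8 - 2/3 = -607/24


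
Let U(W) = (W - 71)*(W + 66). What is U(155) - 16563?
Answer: 2001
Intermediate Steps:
U(W) = (-71 + W)*(66 + W)
U(155) - 16563 = (-4686 + 155² - 5*155) - 16563 = (-4686 + 24025 - 775) - 16563 = 18564 - 16563 = 2001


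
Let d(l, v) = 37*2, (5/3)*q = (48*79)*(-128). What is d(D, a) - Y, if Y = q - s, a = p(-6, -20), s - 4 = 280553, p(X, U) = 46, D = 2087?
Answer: 2859283/5 ≈ 5.7186e+5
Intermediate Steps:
s = 280557 (s = 4 + 280553 = 280557)
q = -1456128/5 (q = 3*((48*79)*(-128))/5 = 3*(3792*(-128))/5 = (⅗)*(-485376) = -1456128/5 ≈ -2.9123e+5)
a = 46
d(l, v) = 74
Y = -2858913/5 (Y = -1456128/5 - 1*280557 = -1456128/5 - 280557 = -2858913/5 ≈ -5.7178e+5)
d(D, a) - Y = 74 - 1*(-2858913/5) = 74 + 2858913/5 = 2859283/5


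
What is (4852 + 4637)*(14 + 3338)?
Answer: 31807128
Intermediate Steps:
(4852 + 4637)*(14 + 3338) = 9489*3352 = 31807128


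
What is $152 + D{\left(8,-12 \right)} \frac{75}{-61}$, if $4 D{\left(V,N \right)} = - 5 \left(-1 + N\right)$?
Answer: $\frac{32213}{244} \approx 132.02$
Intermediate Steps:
$D{\left(V,N \right)} = \frac{5}{4} - \frac{5 N}{4}$ ($D{\left(V,N \right)} = \frac{\left(-5\right) \left(-1 + N\right)}{4} = \frac{5 - 5 N}{4} = \frac{5}{4} - \frac{5 N}{4}$)
$152 + D{\left(8,-12 \right)} \frac{75}{-61} = 152 + \left(\frac{5}{4} - -15\right) \frac{75}{-61} = 152 + \left(\frac{5}{4} + 15\right) 75 \left(- \frac{1}{61}\right) = 152 + \frac{65}{4} \left(- \frac{75}{61}\right) = 152 - \frac{4875}{244} = \frac{32213}{244}$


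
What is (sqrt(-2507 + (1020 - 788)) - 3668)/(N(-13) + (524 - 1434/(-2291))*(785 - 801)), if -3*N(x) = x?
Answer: 25210164/57662281 - 34365*I*sqrt(91)/57662281 ≈ 0.4372 - 0.0056852*I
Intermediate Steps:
N(x) = -x/3
(sqrt(-2507 + (1020 - 788)) - 3668)/(N(-13) + (524 - 1434/(-2291))*(785 - 801)) = (sqrt(-2507 + (1020 - 788)) - 3668)/(-1/3*(-13) + (524 - 1434/(-2291))*(785 - 801)) = (sqrt(-2507 + 232) - 3668)/(13/3 + (524 - 1434*(-1/2291))*(-16)) = (sqrt(-2275) - 3668)/(13/3 + (524 + 1434/2291)*(-16)) = (5*I*sqrt(91) - 3668)/(13/3 + (1201918/2291)*(-16)) = (-3668 + 5*I*sqrt(91))/(13/3 - 19230688/2291) = (-3668 + 5*I*sqrt(91))/(-57662281/6873) = (-3668 + 5*I*sqrt(91))*(-6873/57662281) = 25210164/57662281 - 34365*I*sqrt(91)/57662281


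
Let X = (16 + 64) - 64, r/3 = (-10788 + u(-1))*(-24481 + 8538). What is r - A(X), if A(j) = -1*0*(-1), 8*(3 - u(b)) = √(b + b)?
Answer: 515835765 + 47829*I*√2/8 ≈ 5.1584e+8 + 8455.0*I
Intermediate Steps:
u(b) = 3 - √2*√b/8 (u(b) = 3 - √(b + b)/8 = 3 - √2*√b/8)
r = 515835765 + 47829*I*√2/8 (r = 3*((-10788 + (3 - √2*√(-1)/8))*(-24481 + 8538)) = 3*((-10788 + (3 - √2*I/8))*(-15943)) = 3*((-10788 + (3 - I*√2/8))*(-15943)) = 3*((-10785 - I*√2/8)*(-15943)) = 3*(171945255 + 15943*I*√2/8) = 515835765 + 47829*I*√2/8 ≈ 5.1584e+8 + 8455.0*I)
X = 16 (X = 80 - 64 = 16)
A(j) = 0 (A(j) = 0*(-1) = 0)
r - A(X) = (515835765 + 47829*I*√2/8) - 1*0 = (515835765 + 47829*I*√2/8) + 0 = 515835765 + 47829*I*√2/8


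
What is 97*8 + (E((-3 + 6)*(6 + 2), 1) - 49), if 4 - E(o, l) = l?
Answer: 730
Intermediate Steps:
E(o, l) = 4 - l
97*8 + (E((-3 + 6)*(6 + 2), 1) - 49) = 97*8 + ((4 - 1*1) - 49) = 776 + ((4 - 1) - 49) = 776 + (3 - 49) = 776 - 46 = 730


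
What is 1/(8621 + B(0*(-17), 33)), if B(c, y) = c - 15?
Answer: 1/8606 ≈ 0.00011620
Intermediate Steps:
B(c, y) = -15 + c
1/(8621 + B(0*(-17), 33)) = 1/(8621 + (-15 + 0*(-17))) = 1/(8621 + (-15 + 0)) = 1/(8621 - 15) = 1/8606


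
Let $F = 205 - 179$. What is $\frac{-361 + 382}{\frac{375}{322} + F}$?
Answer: $\frac{6762}{8747} \approx 0.77306$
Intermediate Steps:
$F = 26$
$\frac{-361 + 382}{\frac{375}{322} + F} = \frac{-361 + 382}{\frac{375}{322} + 26} = \frac{21}{375 \cdot \frac{1}{322} + 26} = \frac{21}{\frac{375}{322} + 26} = \frac{21}{\frac{8747}{322}} = 21 \cdot \frac{322}{8747} = \frac{6762}{8747}$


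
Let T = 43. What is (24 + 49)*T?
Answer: 3139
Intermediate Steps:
(24 + 49)*T = (24 + 49)*43 = 73*43 = 3139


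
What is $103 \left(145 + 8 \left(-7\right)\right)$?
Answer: $9167$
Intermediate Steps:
$103 \left(145 + 8 \left(-7\right)\right) = 103 \left(145 - 56\right) = 103 \cdot 89 = 9167$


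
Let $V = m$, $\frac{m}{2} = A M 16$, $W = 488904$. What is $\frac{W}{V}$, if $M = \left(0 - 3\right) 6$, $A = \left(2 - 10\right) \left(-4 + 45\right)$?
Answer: $\frac{20371}{7872} \approx 2.5878$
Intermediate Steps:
$A = -328$ ($A = \left(-8\right) 41 = -328$)
$M = -18$ ($M = \left(0 - 3\right) 6 = \left(-3\right) 6 = -18$)
$m = 188928$ ($m = 2 \left(-328\right) \left(-18\right) 16 = 2 \cdot 5904 \cdot 16 = 2 \cdot 94464 = 188928$)
$V = 188928$
$\frac{W}{V} = \frac{488904}{188928} = 488904 \cdot \frac{1}{188928} = \frac{20371}{7872}$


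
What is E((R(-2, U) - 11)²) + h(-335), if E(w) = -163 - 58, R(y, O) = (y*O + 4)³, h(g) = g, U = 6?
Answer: -556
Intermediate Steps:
R(y, O) = (4 + O*y)³ (R(y, O) = (O*y + 4)³ = (4 + O*y)³)
E(w) = -221
E((R(-2, U) - 11)²) + h(-335) = -221 - 335 = -556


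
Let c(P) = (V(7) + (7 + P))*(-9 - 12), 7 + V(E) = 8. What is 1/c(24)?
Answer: -1/672 ≈ -0.0014881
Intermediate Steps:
V(E) = 1 (V(E) = -7 + 8 = 1)
c(P) = -168 - 21*P (c(P) = (1 + (7 + P))*(-9 - 12) = (8 + P)*(-21) = -168 - 21*P)
1/c(24) = 1/(-168 - 21*24) = 1/(-168 - 504) = 1/(-672) = -1/672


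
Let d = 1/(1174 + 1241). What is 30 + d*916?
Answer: 73366/2415 ≈ 30.379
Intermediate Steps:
d = 1/2415 ≈ 0.00041408
30 + d*916 = 30 + (1/2415)*916 = 30 + 916/2415 = 73366/2415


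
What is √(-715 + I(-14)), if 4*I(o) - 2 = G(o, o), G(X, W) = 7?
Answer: I*√2851/2 ≈ 26.697*I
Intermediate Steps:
I(o) = 9/4 (I(o) = ½ + (¼)*7 = ½ + 7/4 = 9/4)
√(-715 + I(-14)) = √(-715 + 9/4) = √(-2851/4) = I*√2851/2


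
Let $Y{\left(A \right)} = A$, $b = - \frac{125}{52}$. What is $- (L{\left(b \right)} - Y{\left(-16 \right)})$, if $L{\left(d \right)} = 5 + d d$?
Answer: $- \frac{72409}{2704} \approx -26.778$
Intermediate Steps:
$b = - \frac{125}{52}$ ($b = \left(-125\right) \frac{1}{52} = - \frac{125}{52} \approx -2.4038$)
$L{\left(d \right)} = 5 + d^{2}$
$- (L{\left(b \right)} - Y{\left(-16 \right)}) = - (\left(5 + \left(- \frac{125}{52}\right)^{2}\right) - -16) = - (\left(5 + \frac{15625}{2704}\right) + 16) = - (\frac{29145}{2704} + 16) = \left(-1\right) \frac{72409}{2704} = - \frac{72409}{2704}$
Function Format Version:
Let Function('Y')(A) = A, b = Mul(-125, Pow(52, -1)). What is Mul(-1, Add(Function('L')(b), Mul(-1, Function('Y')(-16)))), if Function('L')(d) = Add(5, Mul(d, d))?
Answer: Rational(-72409, 2704) ≈ -26.778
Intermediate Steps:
b = Rational(-125, 52) (b = Mul(-125, Rational(1, 52)) = Rational(-125, 52) ≈ -2.4038)
Function('L')(d) = Add(5, Pow(d, 2))
Mul(-1, Add(Function('L')(b), Mul(-1, Function('Y')(-16)))) = Mul(-1, Add(Add(5, Pow(Rational(-125, 52), 2)), Mul(-1, -16))) = Mul(-1, Add(Add(5, Rational(15625, 2704)), 16)) = Mul(-1, Add(Rational(29145, 2704), 16)) = Mul(-1, Rational(72409, 2704)) = Rational(-72409, 2704)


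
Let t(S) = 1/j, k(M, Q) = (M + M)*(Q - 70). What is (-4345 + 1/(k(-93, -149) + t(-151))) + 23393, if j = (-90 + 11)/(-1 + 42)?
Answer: 61295416439/3217945 ≈ 19048.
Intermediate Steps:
k(M, Q) = 2*M*(-70 + Q) (k(M, Q) = (2*M)*(-70 + Q) = 2*M*(-70 + Q))
j = -79/41 ≈ -1.9268
t(S) = -41/79 (t(S) = 1/(-79/41) = -41/79)
(-4345 + 1/(k(-93, -149) + t(-151))) + 23393 = (-4345 + 1/(2*(-93)*(-70 - 149) - 41/79)) + 23393 = (-4345 + 1/(2*(-93)*(-219) - 41/79)) + 23393 = (-4345 + 1/(40734 - 41/79)) + 23393 = (-4345 + 1/(3217945/79)) + 23393 = (-4345 + 79/3217945) + 23393 = -13981970946/3217945 + 23393 = 61295416439/3217945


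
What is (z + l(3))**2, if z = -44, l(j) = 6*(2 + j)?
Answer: 196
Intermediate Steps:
l(j) = 12 + 6*j
(z + l(3))**2 = (-44 + (12 + 6*3))**2 = (-44 + (12 + 18))**2 = (-44 + 30)**2 = (-14)**2 = 196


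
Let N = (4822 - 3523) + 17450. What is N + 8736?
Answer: 27485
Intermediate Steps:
N = 18749 (N = 1299 + 17450 = 18749)
N + 8736 = 18749 + 8736 = 27485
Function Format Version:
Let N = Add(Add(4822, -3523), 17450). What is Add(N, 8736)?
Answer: 27485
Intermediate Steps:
N = 18749 (N = Add(1299, 17450) = 18749)
Add(N, 8736) = Add(18749, 8736) = 27485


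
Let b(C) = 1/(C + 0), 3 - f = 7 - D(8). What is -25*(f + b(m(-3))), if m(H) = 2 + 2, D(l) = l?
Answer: -425/4 ≈ -106.25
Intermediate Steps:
m(H) = 4
f = 4 (f = 3 - (7 - 1*8) = 3 - (7 - 8) = 3 - 1*(-1) = 3 + 1 = 4)
b(C) = 1/C
-25*(f + b(m(-3))) = -25*(4 + 1/4) = -25*(4 + ¼) = -25*17/4 = -425/4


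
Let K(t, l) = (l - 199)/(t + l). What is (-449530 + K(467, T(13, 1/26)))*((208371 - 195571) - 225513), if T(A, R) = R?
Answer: 1161125384153619/12143 ≈ 9.5621e+10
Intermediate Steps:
K(t, l) = (-199 + l)/(l + t)
(-449530 + K(467, T(13, 1/26)))*((208371 - 195571) - 225513) = (-449530 + (-199 + 1/26)/(1/26 + 467))*((208371 - 195571) - 225513) = (-449530 + (-199 + 1/26)/(1/26 + 467))*(12800 - 225513) = (-449530 - 5173/26/(12143/26))*(-212713) = (-449530 + (26/12143)*(-5173/26))*(-212713) = (-449530 - 5173/12143)*(-212713) = -5458647963/12143*(-212713) = 1161125384153619/12143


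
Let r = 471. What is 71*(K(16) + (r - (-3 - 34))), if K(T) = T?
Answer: 37204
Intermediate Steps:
71*(K(16) + (r - (-3 - 34))) = 71*(16 + (471 - (-3 - 34))) = 71*(16 + (471 - 1*(-37))) = 71*(16 + (471 + 37)) = 71*(16 + 508) = 71*524 = 37204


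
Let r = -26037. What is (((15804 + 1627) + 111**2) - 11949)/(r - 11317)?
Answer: -937/1966 ≈ -0.47660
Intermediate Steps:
(((15804 + 1627) + 111**2) - 11949)/(r - 11317) = (((15804 + 1627) + 111**2) - 11949)/(-26037 - 11317) = ((17431 + 12321) - 11949)/(-37354) = (29752 - 11949)*(-1/37354) = 17803*(-1/37354) = -937/1966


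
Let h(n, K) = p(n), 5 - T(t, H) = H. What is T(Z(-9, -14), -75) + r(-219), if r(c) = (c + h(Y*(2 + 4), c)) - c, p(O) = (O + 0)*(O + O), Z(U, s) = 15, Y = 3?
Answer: 728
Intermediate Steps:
T(t, H) = 5 - H
p(O) = 2*O**2 (p(O) = O*(2*O) = 2*O**2)
h(n, K) = 2*n**2
r(c) = 648 (r(c) = (c + 2*(3*(2 + 4))**2) - c = (c + 2*(3*6)**2) - c = (c + 2*18**2) - c = (c + 2*324) - c = (c + 648) - c = (648 + c) - c = 648)
T(Z(-9, -14), -75) + r(-219) = (5 - 1*(-75)) + 648 = (5 + 75) + 648 = 80 + 648 = 728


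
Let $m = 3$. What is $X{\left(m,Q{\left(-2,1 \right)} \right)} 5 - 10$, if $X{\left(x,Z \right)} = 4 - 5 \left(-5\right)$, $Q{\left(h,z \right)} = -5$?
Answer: $135$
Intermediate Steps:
$X{\left(x,Z \right)} = 29$ ($X{\left(x,Z \right)} = 4 - -25 = 4 + 25 = 29$)
$X{\left(m,Q{\left(-2,1 \right)} \right)} 5 - 10 = 29 \cdot 5 - 10 = 145 - 10 = 135$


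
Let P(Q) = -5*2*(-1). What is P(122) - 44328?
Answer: -44318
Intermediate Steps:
P(Q) = 10 (P(Q) = -10*(-1) = 10)
P(122) - 44328 = 10 - 44328 = -44318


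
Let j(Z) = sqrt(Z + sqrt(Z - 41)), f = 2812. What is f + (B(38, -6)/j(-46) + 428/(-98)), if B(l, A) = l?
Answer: 137574/49 + 38/sqrt(-46 + I*sqrt(87)) ≈ 2808.2 - 5.5189*I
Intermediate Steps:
j(Z) = sqrt(Z + sqrt(-41 + Z))
f + (B(38, -6)/j(-46) + 428/(-98)) = 2812 + (38/(sqrt(-46 + sqrt(-41 - 46))) + 428/(-98)) = 2812 + (38/(sqrt(-46 + sqrt(-87))) + 428*(-1/98)) = 2812 + (38/(sqrt(-46 + I*sqrt(87))) - 214/49) = 2812 + (38/sqrt(-46 + I*sqrt(87)) - 214/49) = 2812 + (-214/49 + 38/sqrt(-46 + I*sqrt(87))) = 137574/49 + 38/sqrt(-46 + I*sqrt(87))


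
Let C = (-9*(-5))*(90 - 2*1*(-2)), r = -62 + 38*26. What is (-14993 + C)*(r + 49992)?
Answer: -548030434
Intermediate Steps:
r = 926 (r = -62 + 988 = 926)
C = 4230 (C = 45*(90 - 2*(-2)) = 45*(90 + 4) = 45*94 = 4230)
(-14993 + C)*(r + 49992) = (-14993 + 4230)*(926 + 49992) = -10763*50918 = -548030434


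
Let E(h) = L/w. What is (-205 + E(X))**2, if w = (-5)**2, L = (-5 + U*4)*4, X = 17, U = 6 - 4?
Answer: 26142769/625 ≈ 41828.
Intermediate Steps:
U = 2
L = 12 (L = (-5 + 2*4)*4 = (-5 + 8)*4 = 3*4 = 12)
w = 25
E(h) = 12/25
(-205 + E(X))**2 = (-205 + 12/25)**2 = (-5113/25)**2 = 26142769/625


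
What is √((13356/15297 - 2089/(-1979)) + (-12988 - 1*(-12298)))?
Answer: I*√70064021049980491/10090921 ≈ 26.231*I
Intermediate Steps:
√((13356/15297 - 2089/(-1979)) + (-12988 - 1*(-12298))) = √((13356*(1/15297) - 2089*(-1/1979)) + (-12988 + 12298)) = √((4452/5099 + 2089/1979) - 690) = √(19462319/10090921 - 690) = √(-6943273171/10090921) = I*√70064021049980491/10090921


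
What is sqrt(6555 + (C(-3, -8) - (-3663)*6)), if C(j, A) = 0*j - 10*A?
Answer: sqrt(28613) ≈ 169.15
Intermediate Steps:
C(j, A) = -10*A (C(j, A) = 0 - 10*A = -10*A)
sqrt(6555 + (C(-3, -8) - (-3663)*6)) = sqrt(6555 + (-10*(-8) - (-3663)*6)) = sqrt(6555 + (80 - 111*(-198))) = sqrt(6555 + (80 + 21978)) = sqrt(6555 + 22058) = sqrt(28613)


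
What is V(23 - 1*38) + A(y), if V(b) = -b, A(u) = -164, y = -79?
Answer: -149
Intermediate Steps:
V(23 - 1*38) + A(y) = -(23 - 1*38) - 164 = -(23 - 38) - 164 = -1*(-15) - 164 = 15 - 164 = -149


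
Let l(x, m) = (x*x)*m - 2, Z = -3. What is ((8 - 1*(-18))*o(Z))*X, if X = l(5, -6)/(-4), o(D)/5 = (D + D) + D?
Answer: -44460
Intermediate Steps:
o(D) = 15*D (o(D) = 5*((D + D) + D) = 5*(2*D + D) = 5*(3*D) = 15*D)
l(x, m) = -2 + m*x**2 (l(x, m) = x**2*m - 2 = m*x**2 - 2 = -2 + m*x**2)
X = 38 (X = (-2 - 6*5**2)/(-4) = (-2 - 6*25)*(-1/4) = (-2 - 150)*(-1/4) = -152*(-1/4) = 38)
((8 - 1*(-18))*o(Z))*X = ((8 - 1*(-18))*(15*(-3)))*38 = ((8 + 18)*(-45))*38 = (26*(-45))*38 = -1170*38 = -44460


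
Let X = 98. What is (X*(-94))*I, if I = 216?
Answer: -1989792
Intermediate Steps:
(X*(-94))*I = (98*(-94))*216 = -9212*216 = -1989792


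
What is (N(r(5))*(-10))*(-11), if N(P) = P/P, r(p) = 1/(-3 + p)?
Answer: 110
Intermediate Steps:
N(P) = 1
(N(r(5))*(-10))*(-11) = (1*(-10))*(-11) = -10*(-11) = 110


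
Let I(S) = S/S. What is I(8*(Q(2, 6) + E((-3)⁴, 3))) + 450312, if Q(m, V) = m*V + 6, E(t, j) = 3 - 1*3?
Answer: 450313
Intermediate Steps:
E(t, j) = 0 (E(t, j) = 3 - 3 = 0)
Q(m, V) = 6 + V*m (Q(m, V) = V*m + 6 = 6 + V*m)
I(S) = 1
I(8*(Q(2, 6) + E((-3)⁴, 3))) + 450312 = 1 + 450312 = 450313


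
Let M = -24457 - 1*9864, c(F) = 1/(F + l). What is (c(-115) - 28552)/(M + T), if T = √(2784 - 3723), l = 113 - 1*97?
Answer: 5105969491/6137645580 + 148771*I*√939/6137645580 ≈ 0.83191 + 0.00074276*I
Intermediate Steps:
l = 16 (l = 113 - 97 = 16)
c(F) = 1/(16 + F) (c(F) = 1/(F + 16) = 1/(16 + F))
T = I*√939 (T = √(-939) = I*√939 ≈ 30.643*I)
M = -34321 (M = -24457 - 9864 = -34321)
(c(-115) - 28552)/(M + T) = (1/(16 - 115) - 28552)/(-34321 + I*√939) = (1/(-99) - 28552)/(-34321 + I*√939) = (-1/99 - 28552)/(-34321 + I*√939) = -2826649/(99*(-34321 + I*√939))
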